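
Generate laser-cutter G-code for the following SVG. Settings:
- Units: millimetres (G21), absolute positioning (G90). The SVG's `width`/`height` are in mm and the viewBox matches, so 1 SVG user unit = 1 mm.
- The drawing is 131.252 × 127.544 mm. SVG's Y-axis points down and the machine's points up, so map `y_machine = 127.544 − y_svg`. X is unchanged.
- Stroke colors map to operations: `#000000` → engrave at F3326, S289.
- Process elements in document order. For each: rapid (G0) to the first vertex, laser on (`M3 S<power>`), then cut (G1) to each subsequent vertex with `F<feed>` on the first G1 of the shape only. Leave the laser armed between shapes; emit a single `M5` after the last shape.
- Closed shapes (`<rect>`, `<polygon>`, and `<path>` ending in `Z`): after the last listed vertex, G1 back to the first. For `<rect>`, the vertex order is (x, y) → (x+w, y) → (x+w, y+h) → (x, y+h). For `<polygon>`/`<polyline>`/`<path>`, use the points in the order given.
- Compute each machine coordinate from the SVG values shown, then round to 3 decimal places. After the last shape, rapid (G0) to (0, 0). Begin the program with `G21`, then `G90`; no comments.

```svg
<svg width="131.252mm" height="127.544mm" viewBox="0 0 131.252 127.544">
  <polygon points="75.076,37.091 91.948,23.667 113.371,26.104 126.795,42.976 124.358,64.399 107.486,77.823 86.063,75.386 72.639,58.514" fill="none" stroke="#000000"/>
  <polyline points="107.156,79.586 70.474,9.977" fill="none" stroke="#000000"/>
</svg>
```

G21
G90
G0 X75.076 Y90.453
M3 S289
G1 X91.948 Y103.877 F3326
G1 X113.371 Y101.440
G1 X126.795 Y84.568
G1 X124.358 Y63.145
G1 X107.486 Y49.721
G1 X86.063 Y52.158
G1 X72.639 Y69.030
G1 X75.076 Y90.453
G0 X107.156 Y47.958
M3 S289
G1 X70.474 Y117.567 F3326
M5
G0 X0.000 Y0.000

1 u = 1 mm; y_m = 127.544 − y.

[1] `<polygon>` regular polygon, #000000→engrave S289 F3326: (75.076,90.453) → (91.948,103.877) → (113.371,101.440) → (126.795,84.568) → (124.358,63.145) → (107.486,49.721) → (86.063,52.158) → (72.639,69.030) → (75.076,90.453) (closed)

[2] `<polyline>` line segment, #000000→engrave S289 F3326: (107.156,47.958) → (70.474,117.567)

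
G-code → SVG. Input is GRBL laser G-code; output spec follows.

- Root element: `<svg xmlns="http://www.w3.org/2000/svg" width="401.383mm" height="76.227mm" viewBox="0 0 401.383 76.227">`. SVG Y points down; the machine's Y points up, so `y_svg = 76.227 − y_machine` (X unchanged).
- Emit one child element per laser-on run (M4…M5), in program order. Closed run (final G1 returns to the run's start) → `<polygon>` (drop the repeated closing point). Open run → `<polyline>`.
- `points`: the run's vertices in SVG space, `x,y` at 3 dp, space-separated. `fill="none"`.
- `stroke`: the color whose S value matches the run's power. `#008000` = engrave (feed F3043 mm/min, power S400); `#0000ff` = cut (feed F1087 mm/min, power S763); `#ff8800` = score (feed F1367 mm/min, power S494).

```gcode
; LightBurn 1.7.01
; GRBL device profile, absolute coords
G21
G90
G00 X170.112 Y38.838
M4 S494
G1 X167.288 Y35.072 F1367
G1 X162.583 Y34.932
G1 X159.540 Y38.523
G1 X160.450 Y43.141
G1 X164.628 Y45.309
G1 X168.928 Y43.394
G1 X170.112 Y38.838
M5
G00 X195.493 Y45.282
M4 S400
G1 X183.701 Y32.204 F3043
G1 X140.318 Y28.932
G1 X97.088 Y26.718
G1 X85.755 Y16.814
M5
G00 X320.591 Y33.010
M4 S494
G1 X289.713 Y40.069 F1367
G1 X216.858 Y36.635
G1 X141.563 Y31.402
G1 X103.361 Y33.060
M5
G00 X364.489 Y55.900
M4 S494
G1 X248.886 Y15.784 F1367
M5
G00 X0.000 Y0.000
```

<svg xmlns="http://www.w3.org/2000/svg" width="401.383mm" height="76.227mm" viewBox="0 0 401.383 76.227">
  <polygon points="170.112,37.389 167.288,41.155 162.583,41.295 159.540,37.704 160.450,33.086 164.628,30.918 168.928,32.833" fill="none" stroke="#ff8800"/>
  <polyline points="195.493,30.945 183.701,44.023 140.318,47.295 97.088,49.509 85.755,59.413" fill="none" stroke="#008000"/>
  <polyline points="320.591,43.217 289.713,36.158 216.858,39.592 141.563,44.825 103.361,43.167" fill="none" stroke="#ff8800"/>
  <polyline points="364.489,20.327 248.886,60.443" fill="none" stroke="#ff8800"/>
</svg>

Each laser-on run becomes one SVG element. Flip Y back into SVG space with y_svg = 76.227 − y_machine.

Run 1: S494 ⇒ score layer `#ff8800`. The run returns to its start, so emit a `<polygon>` with points (Y-flipped): 170.112,37.389 167.288,41.155 162.583,41.295 159.540,37.704 160.450,33.086 164.628,30.918 168.928,32.833.

Run 2: S400 ⇒ engrave layer `#008000`. The run is open, so emit a `<polyline>` with points (Y-flipped): 195.493,30.945 183.701,44.023 140.318,47.295 97.088,49.509 85.755,59.413.

Run 3: S494 ⇒ score layer `#ff8800`. The run is open, so emit a `<polyline>` with points (Y-flipped): 320.591,43.217 289.713,36.158 216.858,39.592 141.563,44.825 103.361,43.167.

Run 4: power S494 maps to stroke `#ff8800` (score). The run is open, so emit a `<polyline>` with points (Y-flipped): 364.489,20.327 248.886,60.443.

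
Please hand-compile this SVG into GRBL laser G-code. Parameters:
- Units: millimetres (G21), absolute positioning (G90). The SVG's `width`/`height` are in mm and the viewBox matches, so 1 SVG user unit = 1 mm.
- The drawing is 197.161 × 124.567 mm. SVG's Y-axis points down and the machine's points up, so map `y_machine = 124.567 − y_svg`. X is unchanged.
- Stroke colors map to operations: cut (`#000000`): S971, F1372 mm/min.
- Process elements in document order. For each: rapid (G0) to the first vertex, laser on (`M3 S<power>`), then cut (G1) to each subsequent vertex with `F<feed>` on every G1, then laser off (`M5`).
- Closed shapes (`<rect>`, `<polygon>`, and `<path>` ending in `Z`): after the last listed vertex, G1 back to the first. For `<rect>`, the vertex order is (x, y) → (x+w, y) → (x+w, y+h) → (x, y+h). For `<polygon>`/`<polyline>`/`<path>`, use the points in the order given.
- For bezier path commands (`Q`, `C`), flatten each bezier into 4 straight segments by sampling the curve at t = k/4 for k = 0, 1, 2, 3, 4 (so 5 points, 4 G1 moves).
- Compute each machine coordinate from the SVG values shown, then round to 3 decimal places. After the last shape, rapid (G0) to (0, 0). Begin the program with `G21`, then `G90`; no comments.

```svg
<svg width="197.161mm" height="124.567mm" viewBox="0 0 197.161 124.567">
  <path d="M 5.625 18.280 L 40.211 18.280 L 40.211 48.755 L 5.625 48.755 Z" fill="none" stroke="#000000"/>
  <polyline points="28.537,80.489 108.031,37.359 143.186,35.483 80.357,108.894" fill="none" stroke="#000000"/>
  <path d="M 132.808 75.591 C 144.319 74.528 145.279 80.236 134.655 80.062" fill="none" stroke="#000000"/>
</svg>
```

Since the viewBox matches the mm dimensions, user units are millimetres directly. The only transform is the Y-flip y_m = 124.567 − y_svg.

Shape 1 is a rectangle drawn with `<path>`. Its stroke #000000 means cut at S971, F1372. After flipping Y the toolpath is (5.625,106.287) → (40.211,106.287) → (40.211,75.812) → (5.625,75.812) → (5.625,106.287), returning to the start.

Shape 2 is a open polyline drawn with `<polyline>`. Its stroke #000000 means cut at S971, F1372. After flipping Y the toolpath is (28.537,44.078) → (108.031,87.208) → (143.186,89.084) → (80.357,15.673).

Shape 3 is a cubic bezier drawn with `<path>`. Its stroke #000000 means cut at S971, F1372. After flipping Y the toolpath is (132.808,48.976) → (139.447,48.701) → (142.032,47.074) → (140.467,45.280) → (134.655,44.505).

G21
G90
G0 X5.625 Y106.287
M3 S971
G1 X40.211 Y106.287 F1372
G1 X40.211 Y75.812 F1372
G1 X5.625 Y75.812 F1372
G1 X5.625 Y106.287 F1372
M5
G0 X28.537 Y44.078
M3 S971
G1 X108.031 Y87.208 F1372
G1 X143.186 Y89.084 F1372
G1 X80.357 Y15.673 F1372
M5
G0 X132.808 Y48.976
M3 S971
G1 X139.447 Y48.701 F1372
G1 X142.032 Y47.074 F1372
G1 X140.467 Y45.280 F1372
G1 X134.655 Y44.505 F1372
M5
G0 X0.000 Y0.000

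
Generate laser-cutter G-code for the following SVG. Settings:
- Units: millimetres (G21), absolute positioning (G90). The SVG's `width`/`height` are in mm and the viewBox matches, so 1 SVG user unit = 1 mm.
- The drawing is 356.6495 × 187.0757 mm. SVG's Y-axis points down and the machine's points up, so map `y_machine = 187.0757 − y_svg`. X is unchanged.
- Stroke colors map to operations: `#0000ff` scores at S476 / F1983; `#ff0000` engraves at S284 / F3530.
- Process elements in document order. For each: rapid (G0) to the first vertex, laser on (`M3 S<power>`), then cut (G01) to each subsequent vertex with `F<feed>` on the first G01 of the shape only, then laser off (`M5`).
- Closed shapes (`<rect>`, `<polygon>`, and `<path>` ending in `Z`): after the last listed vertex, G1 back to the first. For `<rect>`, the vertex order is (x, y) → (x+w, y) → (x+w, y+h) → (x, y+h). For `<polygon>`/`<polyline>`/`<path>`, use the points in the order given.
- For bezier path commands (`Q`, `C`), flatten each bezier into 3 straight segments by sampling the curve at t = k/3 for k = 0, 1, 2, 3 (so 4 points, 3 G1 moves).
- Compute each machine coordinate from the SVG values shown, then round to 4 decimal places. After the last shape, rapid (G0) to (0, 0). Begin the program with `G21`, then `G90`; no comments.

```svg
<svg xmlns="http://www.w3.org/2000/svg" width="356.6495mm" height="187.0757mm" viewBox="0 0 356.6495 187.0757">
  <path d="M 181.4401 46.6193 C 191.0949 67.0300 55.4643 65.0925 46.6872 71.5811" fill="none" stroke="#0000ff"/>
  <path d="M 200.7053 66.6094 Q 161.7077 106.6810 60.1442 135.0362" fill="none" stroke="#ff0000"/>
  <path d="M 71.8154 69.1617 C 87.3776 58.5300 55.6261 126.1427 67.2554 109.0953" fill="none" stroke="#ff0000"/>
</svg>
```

G21
G90
G0 X181.4401 Y140.4564
M3 S476
G01 X152.7457 Y126.3553 F1983
G01 X87.6696 Y120.3143
G01 X46.6872 Y115.4946
M5
G0 X200.7053 Y120.4663
M3 S284
G01 X167.7551 Y95.0537 F3530
G01 X120.9014 Y72.2448
G01 X60.1442 Y52.0395
M5
G0 X71.8154 Y117.9140
M3 S284
G01 X74.9654 Y108.4977 F3530
G01 X66.7273 Y83.1195
G01 X67.2554 Y77.9804
M5
G0 X0.0000 Y0.0000

1 u = 1 mm; y_m = 187.0757 − y.

[1] `<path>` cubic bezier, #0000ff→score S476 F1983: (181.4401,140.4564) → (152.7457,126.3553) → (87.6696,120.3143) → (46.6872,115.4946)

[2] `<path>` quadratic bezier, #ff0000→engrave S284 F3530: (200.7053,120.4663) → (167.7551,95.0537) → (120.9014,72.2448) → (60.1442,52.0395)

[3] `<path>` cubic bezier, #ff0000→engrave S284 F3530: (71.8154,117.9140) → (74.9654,108.4977) → (66.7273,83.1195) → (67.2554,77.9804)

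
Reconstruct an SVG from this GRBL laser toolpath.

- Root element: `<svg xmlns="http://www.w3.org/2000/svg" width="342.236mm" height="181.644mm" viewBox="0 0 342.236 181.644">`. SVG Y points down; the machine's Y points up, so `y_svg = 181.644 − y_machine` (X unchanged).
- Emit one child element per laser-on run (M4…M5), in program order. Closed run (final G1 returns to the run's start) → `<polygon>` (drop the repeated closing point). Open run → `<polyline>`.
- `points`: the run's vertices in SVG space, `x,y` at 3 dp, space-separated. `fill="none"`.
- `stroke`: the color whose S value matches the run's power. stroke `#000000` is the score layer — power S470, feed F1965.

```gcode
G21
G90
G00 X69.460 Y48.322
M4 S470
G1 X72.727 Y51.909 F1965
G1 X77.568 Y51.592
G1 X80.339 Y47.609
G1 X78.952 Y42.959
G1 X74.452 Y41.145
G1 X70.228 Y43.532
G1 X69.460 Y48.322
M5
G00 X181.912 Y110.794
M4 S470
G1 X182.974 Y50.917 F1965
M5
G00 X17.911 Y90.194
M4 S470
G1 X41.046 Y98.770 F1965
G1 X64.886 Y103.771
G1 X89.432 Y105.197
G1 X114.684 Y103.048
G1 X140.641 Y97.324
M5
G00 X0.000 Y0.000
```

<svg xmlns="http://www.w3.org/2000/svg" width="342.236mm" height="181.644mm" viewBox="0 0 342.236 181.644">
  <polygon points="69.460,133.322 72.727,129.735 77.568,130.052 80.339,134.035 78.952,138.685 74.452,140.499 70.228,138.112" fill="none" stroke="#000000"/>
  <polyline points="181.912,70.850 182.974,130.727" fill="none" stroke="#000000"/>
  <polyline points="17.911,91.450 41.046,82.874 64.886,77.873 89.432,76.447 114.684,78.596 140.641,84.320" fill="none" stroke="#000000"/>
</svg>

y_svg = 181.644 − y_m. Every run uses S470, so all elements get stroke `#000000` (score).

[1] closed run; points: 69.460,133.322 72.727,129.735 77.568,130.052 80.339,134.035 78.952,138.685 74.452,140.499 70.228,138.112

[2] open run; points: 181.912,70.850 182.974,130.727

[3] open run; points: 17.911,91.450 41.046,82.874 64.886,77.873 89.432,76.447 114.684,78.596 140.641,84.320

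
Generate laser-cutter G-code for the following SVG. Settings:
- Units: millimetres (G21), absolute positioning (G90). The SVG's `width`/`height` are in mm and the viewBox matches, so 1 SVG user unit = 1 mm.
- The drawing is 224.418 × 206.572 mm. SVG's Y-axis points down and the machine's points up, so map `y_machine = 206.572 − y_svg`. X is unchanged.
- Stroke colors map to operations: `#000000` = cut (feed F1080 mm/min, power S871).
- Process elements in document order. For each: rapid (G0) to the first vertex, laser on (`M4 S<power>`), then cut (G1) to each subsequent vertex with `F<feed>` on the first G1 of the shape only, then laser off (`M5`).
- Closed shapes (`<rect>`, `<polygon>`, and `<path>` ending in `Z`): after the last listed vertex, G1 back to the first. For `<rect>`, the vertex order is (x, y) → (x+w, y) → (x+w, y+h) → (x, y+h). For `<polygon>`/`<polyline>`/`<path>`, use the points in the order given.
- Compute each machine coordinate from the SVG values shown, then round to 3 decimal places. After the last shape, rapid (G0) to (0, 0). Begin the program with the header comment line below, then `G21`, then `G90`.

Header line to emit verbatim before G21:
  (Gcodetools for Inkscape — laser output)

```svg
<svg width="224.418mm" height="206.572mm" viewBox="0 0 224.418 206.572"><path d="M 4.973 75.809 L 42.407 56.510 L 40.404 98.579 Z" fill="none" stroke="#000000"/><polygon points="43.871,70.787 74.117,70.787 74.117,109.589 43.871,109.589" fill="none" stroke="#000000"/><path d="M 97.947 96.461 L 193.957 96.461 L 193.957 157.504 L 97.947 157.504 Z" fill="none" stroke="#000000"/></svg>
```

(Gcodetools for Inkscape — laser output)
G21
G90
G0 X4.973 Y130.763
M4 S871
G1 X42.407 Y150.062 F1080
G1 X40.404 Y107.993
G1 X4.973 Y130.763
M5
G0 X43.871 Y135.785
M4 S871
G1 X74.117 Y135.785 F1080
G1 X74.117 Y96.983
G1 X43.871 Y96.983
G1 X43.871 Y135.785
M5
G0 X97.947 Y110.111
M4 S871
G1 X193.957 Y110.111 F1080
G1 X193.957 Y49.068
G1 X97.947 Y49.068
G1 X97.947 Y110.111
M5
G0 X0.000 Y0.000

viewBox `0 0 224.418 206.572` with mm width/height → 1 unit = 1 mm. Flip: y_m = 206.572 − y_svg.

**Shape 1** — `<path>` regular polygon, stroke `#000000` → cut (S871, F1080). Machine vertices: (4.973,130.763) → (42.407,150.062) → (40.404,107.993) → (4.973,130.763). Closed: final G1 returns to the first vertex.

**Shape 2** — `<polygon>` rectangle, stroke `#000000` → cut (S871, F1080). Machine vertices: (43.871,135.785) → (74.117,135.785) → (74.117,96.983) → (43.871,96.983) → (43.871,135.785). Closed: final G1 returns to the first vertex.

**Shape 3** — `<path>` rectangle, stroke `#000000` → cut (S871, F1080). Machine vertices: (97.947,110.111) → (193.957,110.111) → (193.957,49.068) → (97.947,49.068) → (97.947,110.111). Closed: final G1 returns to the first vertex.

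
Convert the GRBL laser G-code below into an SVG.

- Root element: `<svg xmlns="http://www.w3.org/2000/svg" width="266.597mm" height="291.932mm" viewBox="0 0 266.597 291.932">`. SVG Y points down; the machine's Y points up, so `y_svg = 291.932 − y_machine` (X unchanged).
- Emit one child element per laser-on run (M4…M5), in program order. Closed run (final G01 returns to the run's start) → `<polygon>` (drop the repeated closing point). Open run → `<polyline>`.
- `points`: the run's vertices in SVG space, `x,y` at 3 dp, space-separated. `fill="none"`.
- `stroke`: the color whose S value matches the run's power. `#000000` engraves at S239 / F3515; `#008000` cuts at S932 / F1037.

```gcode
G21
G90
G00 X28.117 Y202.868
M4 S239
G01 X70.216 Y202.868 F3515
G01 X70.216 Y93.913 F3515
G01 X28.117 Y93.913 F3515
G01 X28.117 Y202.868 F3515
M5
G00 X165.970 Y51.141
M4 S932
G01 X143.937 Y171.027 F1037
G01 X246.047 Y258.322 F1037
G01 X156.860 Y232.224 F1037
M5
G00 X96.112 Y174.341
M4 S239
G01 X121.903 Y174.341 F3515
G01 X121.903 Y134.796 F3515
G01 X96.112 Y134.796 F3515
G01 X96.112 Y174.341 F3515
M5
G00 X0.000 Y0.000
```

<svg xmlns="http://www.w3.org/2000/svg" width="266.597mm" height="291.932mm" viewBox="0 0 266.597 291.932">
  <polygon points="28.117,89.064 70.216,89.064 70.216,198.019 28.117,198.019" fill="none" stroke="#000000"/>
  <polyline points="165.970,240.791 143.937,120.905 246.047,33.610 156.860,59.708" fill="none" stroke="#008000"/>
  <polygon points="96.112,117.591 121.903,117.591 121.903,157.136 96.112,157.136" fill="none" stroke="#000000"/>
</svg>

y_svg = 291.932 − y_m.

[1] S239→`#000000` (engrave); closed run; points: 28.117,89.064 70.216,89.064 70.216,198.019 28.117,198.019

[2] S932→`#008000` (cut); open run; points: 165.970,240.791 143.937,120.905 246.047,33.610 156.860,59.708

[3] S239→`#000000` (engrave); closed run; points: 96.112,117.591 121.903,117.591 121.903,157.136 96.112,157.136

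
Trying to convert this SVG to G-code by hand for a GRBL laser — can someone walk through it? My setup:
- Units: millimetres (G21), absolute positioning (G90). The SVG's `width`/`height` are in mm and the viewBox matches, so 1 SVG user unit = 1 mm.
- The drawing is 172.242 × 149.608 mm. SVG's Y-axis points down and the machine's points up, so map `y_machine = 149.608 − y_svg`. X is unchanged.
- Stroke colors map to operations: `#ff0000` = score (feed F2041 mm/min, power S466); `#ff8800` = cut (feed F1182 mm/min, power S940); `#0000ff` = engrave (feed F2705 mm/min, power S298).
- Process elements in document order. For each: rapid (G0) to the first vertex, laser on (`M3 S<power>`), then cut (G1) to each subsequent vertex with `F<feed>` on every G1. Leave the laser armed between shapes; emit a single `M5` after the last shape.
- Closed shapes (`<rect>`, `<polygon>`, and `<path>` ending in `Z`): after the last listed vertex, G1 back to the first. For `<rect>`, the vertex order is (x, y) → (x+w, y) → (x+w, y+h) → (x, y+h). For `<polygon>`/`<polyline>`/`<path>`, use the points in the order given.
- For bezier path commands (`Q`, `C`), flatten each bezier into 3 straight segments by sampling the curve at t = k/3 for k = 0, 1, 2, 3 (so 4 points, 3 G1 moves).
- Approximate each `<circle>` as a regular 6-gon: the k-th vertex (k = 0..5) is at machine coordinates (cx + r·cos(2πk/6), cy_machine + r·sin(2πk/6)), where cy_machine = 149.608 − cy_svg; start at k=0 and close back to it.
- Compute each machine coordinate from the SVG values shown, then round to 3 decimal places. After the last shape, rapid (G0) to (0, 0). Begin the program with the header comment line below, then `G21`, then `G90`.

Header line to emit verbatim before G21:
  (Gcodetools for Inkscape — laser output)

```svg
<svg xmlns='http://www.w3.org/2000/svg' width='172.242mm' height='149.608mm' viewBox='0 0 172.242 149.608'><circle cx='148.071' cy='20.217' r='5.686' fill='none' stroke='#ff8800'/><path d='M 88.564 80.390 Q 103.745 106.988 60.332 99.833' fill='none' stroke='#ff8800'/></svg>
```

Since the viewBox matches the mm dimensions, user units are millimetres directly. The only transform is the Y-flip y_m = 149.608 − y_svg.

Shape 1 is a circle drawn with `<circle>`. Its stroke #ff8800 means cut at S940, F1182. After flipping Y the toolpath is (153.757,129.391) → (150.914,134.315) → (145.228,134.315) → (142.385,129.391) → (145.228,124.467) → (150.914,124.467) → (153.757,129.391), returning to the start.

Shape 2 is a quadratic bezier drawn with `<path>`. Its stroke #ff8800 means cut at S940, F1182. After flipping Y the toolpath is (88.564,69.218) → (92.174,55.236) → (82.764,48.755) → (60.332,49.775).

(Gcodetools for Inkscape — laser output)
G21
G90
G0 X153.757 Y129.391
M3 S940
G1 X150.914 Y134.315 F1182
G1 X145.228 Y134.315 F1182
G1 X142.385 Y129.391 F1182
G1 X145.228 Y124.467 F1182
G1 X150.914 Y124.467 F1182
G1 X153.757 Y129.391 F1182
G0 X88.564 Y69.218
M3 S940
G1 X92.174 Y55.236 F1182
G1 X82.764 Y48.755 F1182
G1 X60.332 Y49.775 F1182
M5
G0 X0.000 Y0.000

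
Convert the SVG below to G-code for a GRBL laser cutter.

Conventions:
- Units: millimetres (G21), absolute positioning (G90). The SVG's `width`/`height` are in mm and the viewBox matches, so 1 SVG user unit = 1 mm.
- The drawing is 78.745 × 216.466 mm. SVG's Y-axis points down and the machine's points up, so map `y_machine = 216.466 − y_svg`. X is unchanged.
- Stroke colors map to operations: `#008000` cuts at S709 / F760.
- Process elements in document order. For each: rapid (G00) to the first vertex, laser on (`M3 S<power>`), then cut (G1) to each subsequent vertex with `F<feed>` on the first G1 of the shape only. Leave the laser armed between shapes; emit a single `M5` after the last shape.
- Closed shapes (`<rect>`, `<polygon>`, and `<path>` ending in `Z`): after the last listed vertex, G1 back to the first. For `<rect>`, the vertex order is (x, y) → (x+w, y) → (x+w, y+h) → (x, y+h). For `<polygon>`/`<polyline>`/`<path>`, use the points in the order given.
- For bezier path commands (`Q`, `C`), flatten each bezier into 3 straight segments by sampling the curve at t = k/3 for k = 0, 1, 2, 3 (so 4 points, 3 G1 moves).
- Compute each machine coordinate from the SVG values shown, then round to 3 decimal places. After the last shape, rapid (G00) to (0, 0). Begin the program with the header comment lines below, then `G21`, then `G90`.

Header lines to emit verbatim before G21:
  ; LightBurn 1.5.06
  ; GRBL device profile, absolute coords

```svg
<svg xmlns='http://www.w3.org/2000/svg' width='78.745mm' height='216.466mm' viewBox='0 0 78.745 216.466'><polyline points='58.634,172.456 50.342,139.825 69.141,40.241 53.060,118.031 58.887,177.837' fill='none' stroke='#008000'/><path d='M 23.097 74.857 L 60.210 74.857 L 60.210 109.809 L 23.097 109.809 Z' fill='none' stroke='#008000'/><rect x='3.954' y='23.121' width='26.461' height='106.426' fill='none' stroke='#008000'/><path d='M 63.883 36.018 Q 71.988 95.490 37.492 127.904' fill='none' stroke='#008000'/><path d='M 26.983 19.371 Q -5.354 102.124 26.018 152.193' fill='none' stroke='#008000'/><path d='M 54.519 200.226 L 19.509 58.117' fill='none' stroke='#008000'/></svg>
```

; LightBurn 1.5.06
; GRBL device profile, absolute coords
G21
G90
G00 X58.634 Y44.010
M3 S709
G1 X50.342 Y76.641 F760
G1 X69.141 Y176.225
G1 X53.060 Y98.435
G1 X58.887 Y38.629
G00 X23.097 Y141.609
M3 S709
G1 X60.210 Y141.609 F760
G1 X60.210 Y106.657
G1 X23.097 Y106.657
G1 X23.097 Y141.609
G00 X3.954 Y193.345
M3 S709
G1 X30.415 Y193.345 F760
G1 X30.415 Y86.919
G1 X3.954 Y86.919
G1 X3.954 Y193.345
G00 X63.883 Y180.448
M3 S709
G1 X64.553 Y143.806 F760
G1 X55.756 Y113.178
G1 X37.492 Y88.562
G00 X26.983 Y197.095
M3 S709
G1 X12.504 Y145.558 F760
G1 X12.182 Y101.284
G1 X26.018 Y64.273
G00 X54.519 Y16.240
M3 S709
G1 X19.509 Y158.349 F760
M5
G00 X0.000 Y0.000

1 u = 1 mm; y_m = 216.466 − y.

[1] `<polyline>` open polyline, #008000→cut S709 F760: (58.634,44.010) → (50.342,76.641) → (69.141,176.225) → (53.060,98.435) → (58.887,38.629)

[2] `<path>` rectangle, #008000→cut S709 F760: (23.097,141.609) → (60.210,141.609) → (60.210,106.657) → (23.097,106.657) → (23.097,141.609) (closed)

[3] `<rect>` rectangle, #008000→cut S709 F760: (3.954,193.345) → (30.415,193.345) → (30.415,86.919) → (3.954,86.919) → (3.954,193.345) (closed)

[4] `<path>` quadratic bezier, #008000→cut S709 F760: (63.883,180.448) → (64.553,143.806) → (55.756,113.178) → (37.492,88.562)

[5] `<path>` quadratic bezier, #008000→cut S709 F760: (26.983,197.095) → (12.504,145.558) → (12.182,101.284) → (26.018,64.273)

[6] `<path>` line segment, #008000→cut S709 F760: (54.519,16.240) → (19.509,158.349)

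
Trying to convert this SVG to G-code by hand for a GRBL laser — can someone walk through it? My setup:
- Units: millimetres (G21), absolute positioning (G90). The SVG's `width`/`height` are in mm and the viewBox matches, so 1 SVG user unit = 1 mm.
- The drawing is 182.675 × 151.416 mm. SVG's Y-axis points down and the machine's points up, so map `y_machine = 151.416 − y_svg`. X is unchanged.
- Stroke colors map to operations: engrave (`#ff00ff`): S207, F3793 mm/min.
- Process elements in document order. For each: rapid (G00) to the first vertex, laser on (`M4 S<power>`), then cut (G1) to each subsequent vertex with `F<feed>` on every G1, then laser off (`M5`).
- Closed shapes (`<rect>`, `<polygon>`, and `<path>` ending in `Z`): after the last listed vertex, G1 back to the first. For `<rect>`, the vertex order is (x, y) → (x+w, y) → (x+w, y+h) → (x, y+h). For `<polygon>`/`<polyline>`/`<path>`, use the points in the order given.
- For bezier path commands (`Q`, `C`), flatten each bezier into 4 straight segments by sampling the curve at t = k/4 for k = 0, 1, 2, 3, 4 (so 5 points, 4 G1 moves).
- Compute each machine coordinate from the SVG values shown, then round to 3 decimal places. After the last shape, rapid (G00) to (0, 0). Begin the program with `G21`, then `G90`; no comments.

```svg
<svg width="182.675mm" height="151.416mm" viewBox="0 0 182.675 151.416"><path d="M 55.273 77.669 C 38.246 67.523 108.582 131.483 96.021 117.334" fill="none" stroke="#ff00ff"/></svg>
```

1 u = 1 mm; y_m = 151.416 − y.

[1] `<path>` cubic bezier, #ff00ff→engrave S207 F3793: (55.273,73.747) → (56.223,69.840) → (73.972,52.413) → (92.559,35.737) → (96.021,34.082)

G21
G90
G00 X55.273 Y73.747
M4 S207
G1 X56.223 Y69.840 F3793
G1 X73.972 Y52.413 F3793
G1 X92.559 Y35.737 F3793
G1 X96.021 Y34.082 F3793
M5
G00 X0.000 Y0.000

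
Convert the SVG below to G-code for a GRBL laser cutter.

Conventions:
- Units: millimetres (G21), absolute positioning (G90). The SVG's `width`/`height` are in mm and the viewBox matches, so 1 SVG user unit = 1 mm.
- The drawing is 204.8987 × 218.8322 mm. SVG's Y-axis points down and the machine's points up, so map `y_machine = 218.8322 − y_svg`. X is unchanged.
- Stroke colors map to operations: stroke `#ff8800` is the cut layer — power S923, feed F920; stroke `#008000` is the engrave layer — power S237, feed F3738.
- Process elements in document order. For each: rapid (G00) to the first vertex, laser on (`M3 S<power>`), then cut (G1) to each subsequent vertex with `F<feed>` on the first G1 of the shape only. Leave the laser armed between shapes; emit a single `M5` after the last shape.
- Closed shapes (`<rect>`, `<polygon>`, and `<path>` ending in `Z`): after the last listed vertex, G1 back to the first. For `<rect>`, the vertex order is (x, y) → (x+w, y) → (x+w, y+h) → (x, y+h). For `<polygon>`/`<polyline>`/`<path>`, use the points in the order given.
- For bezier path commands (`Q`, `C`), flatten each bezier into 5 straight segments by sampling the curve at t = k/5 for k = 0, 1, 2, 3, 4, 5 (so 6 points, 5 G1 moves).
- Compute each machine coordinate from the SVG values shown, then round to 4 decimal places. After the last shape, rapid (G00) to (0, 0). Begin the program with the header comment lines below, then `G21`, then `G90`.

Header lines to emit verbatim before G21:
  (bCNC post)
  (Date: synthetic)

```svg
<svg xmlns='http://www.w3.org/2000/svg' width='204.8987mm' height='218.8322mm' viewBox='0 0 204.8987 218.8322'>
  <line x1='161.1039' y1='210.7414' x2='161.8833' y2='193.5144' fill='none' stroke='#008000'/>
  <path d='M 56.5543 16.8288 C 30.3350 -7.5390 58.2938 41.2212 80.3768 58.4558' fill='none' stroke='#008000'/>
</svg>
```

viewBox `0 0 204.8987 218.8322` with mm width/height → 1 unit = 1 mm. Flip: y_m = 218.8322 − y_svg.

**Shape 1** — `<line>` line segment, stroke `#008000` → engrave (S237, F3738). Machine vertices: (161.1039,8.0908) → (161.8833,25.3178). Open path.

**Shape 2** — `<path>` cubic bezier, stroke `#008000` → engrave (S237, F3738). Control points (SVG): P0=(56.5543,16.8288), P1=(30.3350,-7.5390), P2=(58.2938,41.2212), P3=(80.3768,58.4558); sampled at t=k/5. Machine vertices: (56.5543,202.0034) → (46.8437,208.6859) → (47.2532,202.8412) → (54.9003,189.4924) → (66.9023,173.6630) → (80.3768,160.3764). Open path.

(bCNC post)
(Date: synthetic)
G21
G90
G00 X161.1039 Y8.0908
M3 S237
G1 X161.8833 Y25.3178 F3738
G00 X56.5543 Y202.0034
M3 S237
G1 X46.8437 Y208.6859 F3738
G1 X47.2532 Y202.8412
G1 X54.9003 Y189.4924
G1 X66.9023 Y173.6630
G1 X80.3768 Y160.3764
M5
G00 X0.0000 Y0.0000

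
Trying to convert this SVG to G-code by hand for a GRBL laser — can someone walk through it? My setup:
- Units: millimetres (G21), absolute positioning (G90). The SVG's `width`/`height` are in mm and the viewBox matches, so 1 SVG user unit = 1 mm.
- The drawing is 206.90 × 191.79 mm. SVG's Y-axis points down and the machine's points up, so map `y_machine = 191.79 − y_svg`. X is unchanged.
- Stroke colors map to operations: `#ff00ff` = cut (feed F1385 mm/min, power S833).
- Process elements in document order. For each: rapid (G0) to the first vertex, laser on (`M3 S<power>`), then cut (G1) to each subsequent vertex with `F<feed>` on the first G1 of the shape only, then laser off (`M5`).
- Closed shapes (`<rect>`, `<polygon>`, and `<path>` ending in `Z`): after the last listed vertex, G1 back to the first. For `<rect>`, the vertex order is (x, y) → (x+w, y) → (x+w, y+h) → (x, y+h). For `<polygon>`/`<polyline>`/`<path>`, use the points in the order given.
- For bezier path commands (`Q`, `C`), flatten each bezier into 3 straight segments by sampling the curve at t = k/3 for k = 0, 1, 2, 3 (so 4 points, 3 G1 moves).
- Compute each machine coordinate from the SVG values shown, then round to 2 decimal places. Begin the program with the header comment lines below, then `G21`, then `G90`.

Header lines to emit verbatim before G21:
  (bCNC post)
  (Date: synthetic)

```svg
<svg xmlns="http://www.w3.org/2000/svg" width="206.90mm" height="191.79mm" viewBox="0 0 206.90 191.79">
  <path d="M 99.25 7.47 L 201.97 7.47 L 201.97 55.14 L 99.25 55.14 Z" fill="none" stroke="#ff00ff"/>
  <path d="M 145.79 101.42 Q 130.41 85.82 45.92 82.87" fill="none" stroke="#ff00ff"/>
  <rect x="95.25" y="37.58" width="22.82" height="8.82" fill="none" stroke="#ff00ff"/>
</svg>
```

1 u = 1 mm; y_m = 191.79 − y.

[1] `<path>` rectangle, #ff00ff→cut S833 F1385: (99.25,184.32) → (201.97,184.32) → (201.97,136.65) → (99.25,136.65) → (99.25,184.32) (closed)

[2] `<path>` quadratic bezier, #ff00ff→cut S833 F1385: (145.79,90.37) → (127.86,99.36) → (94.57,105.55) → (45.92,108.92)

[3] `<rect>` rectangle, #ff00ff→cut S833 F1385: (95.25,154.21) → (118.07,154.21) → (118.07,145.39) → (95.25,145.39) → (95.25,154.21) (closed)

(bCNC post)
(Date: synthetic)
G21
G90
G0 X99.25 Y184.32
M3 S833
G1 X201.97 Y184.32 F1385
G1 X201.97 Y136.65
G1 X99.25 Y136.65
G1 X99.25 Y184.32
M5
G0 X145.79 Y90.37
M3 S833
G1 X127.86 Y99.36 F1385
G1 X94.57 Y105.55
G1 X45.92 Y108.92
M5
G0 X95.25 Y154.21
M3 S833
G1 X118.07 Y154.21 F1385
G1 X118.07 Y145.39
G1 X95.25 Y145.39
G1 X95.25 Y154.21
M5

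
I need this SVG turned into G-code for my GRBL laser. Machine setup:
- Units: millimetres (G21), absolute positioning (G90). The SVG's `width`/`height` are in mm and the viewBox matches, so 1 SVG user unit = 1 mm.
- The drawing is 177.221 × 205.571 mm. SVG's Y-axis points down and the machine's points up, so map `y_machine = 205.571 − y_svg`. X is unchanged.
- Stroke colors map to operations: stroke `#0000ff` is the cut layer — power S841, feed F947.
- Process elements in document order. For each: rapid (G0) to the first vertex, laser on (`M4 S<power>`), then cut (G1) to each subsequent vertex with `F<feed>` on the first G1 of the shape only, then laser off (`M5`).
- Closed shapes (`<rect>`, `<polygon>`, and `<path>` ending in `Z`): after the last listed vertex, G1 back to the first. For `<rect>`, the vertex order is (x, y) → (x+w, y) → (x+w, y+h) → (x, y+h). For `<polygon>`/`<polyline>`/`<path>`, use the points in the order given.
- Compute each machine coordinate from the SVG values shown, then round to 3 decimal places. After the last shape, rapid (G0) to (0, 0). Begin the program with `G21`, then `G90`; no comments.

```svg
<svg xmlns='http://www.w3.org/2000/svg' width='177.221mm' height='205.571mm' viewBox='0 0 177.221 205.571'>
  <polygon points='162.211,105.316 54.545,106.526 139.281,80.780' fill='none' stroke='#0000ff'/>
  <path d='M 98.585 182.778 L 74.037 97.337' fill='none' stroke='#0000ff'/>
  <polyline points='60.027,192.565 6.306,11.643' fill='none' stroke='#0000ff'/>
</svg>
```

viewBox `0 0 177.221 205.571` with mm width/height → 1 unit = 1 mm. Flip: y_m = 205.571 − y_svg.

**Shape 1** — `<polygon>` closed polygon, stroke `#0000ff` → cut (S841, F947). Machine vertices: (162.211,100.255) → (54.545,99.045) → (139.281,124.791) → (162.211,100.255). Closed: final G1 returns to the first vertex.

**Shape 2** — `<path>` line segment, stroke `#0000ff` → cut (S841, F947). Machine vertices: (98.585,22.793) → (74.037,108.234). Open path.

**Shape 3** — `<polyline>` line segment, stroke `#0000ff` → cut (S841, F947). Machine vertices: (60.027,13.006) → (6.306,193.928). Open path.

G21
G90
G0 X162.211 Y100.255
M4 S841
G1 X54.545 Y99.045 F947
G1 X139.281 Y124.791
G1 X162.211 Y100.255
M5
G0 X98.585 Y22.793
M4 S841
G1 X74.037 Y108.234 F947
M5
G0 X60.027 Y13.006
M4 S841
G1 X6.306 Y193.928 F947
M5
G0 X0.000 Y0.000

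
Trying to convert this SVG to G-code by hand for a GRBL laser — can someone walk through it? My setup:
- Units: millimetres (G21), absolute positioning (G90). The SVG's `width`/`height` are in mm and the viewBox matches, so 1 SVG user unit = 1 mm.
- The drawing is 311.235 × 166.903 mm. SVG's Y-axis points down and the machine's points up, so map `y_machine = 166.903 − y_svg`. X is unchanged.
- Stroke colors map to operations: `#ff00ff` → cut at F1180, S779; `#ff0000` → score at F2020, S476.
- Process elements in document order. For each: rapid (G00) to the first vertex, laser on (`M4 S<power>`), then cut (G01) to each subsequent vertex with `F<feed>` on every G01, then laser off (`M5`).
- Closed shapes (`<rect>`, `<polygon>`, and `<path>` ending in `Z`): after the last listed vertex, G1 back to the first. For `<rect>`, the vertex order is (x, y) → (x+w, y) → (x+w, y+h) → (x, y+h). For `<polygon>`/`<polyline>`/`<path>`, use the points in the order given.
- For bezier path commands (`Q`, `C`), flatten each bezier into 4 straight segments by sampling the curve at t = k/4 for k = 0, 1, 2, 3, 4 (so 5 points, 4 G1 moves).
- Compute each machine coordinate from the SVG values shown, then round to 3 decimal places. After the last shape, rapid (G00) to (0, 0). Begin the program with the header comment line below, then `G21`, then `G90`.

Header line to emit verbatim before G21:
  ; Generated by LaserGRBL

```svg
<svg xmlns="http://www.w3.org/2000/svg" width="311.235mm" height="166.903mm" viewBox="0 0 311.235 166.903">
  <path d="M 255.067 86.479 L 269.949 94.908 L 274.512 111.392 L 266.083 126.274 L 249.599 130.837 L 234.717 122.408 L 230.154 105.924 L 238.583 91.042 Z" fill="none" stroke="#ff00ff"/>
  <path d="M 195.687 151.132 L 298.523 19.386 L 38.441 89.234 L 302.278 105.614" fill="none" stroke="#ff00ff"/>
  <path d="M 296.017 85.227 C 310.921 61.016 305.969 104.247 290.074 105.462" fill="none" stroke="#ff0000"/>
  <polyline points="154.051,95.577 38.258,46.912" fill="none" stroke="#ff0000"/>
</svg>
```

; Generated by LaserGRBL
G21
G90
G00 X255.067 Y80.424
M4 S779
G01 X269.949 Y71.995 F1180
G01 X274.512 Y55.511 F1180
G01 X266.083 Y40.629 F1180
G01 X249.599 Y36.066 F1180
G01 X234.717 Y44.495 F1180
G01 X230.154 Y60.979 F1180
G01 X238.583 Y75.861 F1180
G01 X255.067 Y80.424 F1180
M5
G00 X195.687 Y15.771
M4 S779
G01 X298.523 Y147.517 F1180
G01 X38.441 Y77.669 F1180
G01 X302.278 Y61.289 F1180
M5
G00 X296.017 Y81.676
M4 S476
G01 X303.611 Y88.899 F2020
G01 X304.595 Y81.093 F2020
G01 X299.804 Y68.520 F2020
G01 X290.074 Y61.441 F2020
M5
G00 X154.051 Y71.326
M4 S476
G01 X38.258 Y119.991 F2020
M5
G00 X0.000 Y0.000

1 u = 1 mm; y_m = 166.903 − y.

[1] `<path>` regular polygon, #ff00ff→cut S779 F1180: (255.067,80.424) → (269.949,71.995) → (274.512,55.511) → (266.083,40.629) → (249.599,36.066) → (234.717,44.495) → (230.154,60.979) → (238.583,75.861) → (255.067,80.424) (closed)

[2] `<path>` open polyline, #ff00ff→cut S779 F1180: (195.687,15.771) → (298.523,147.517) → (38.441,77.669) → (302.278,61.289)

[3] `<path>` cubic bezier, #ff0000→score S476 F2020: (296.017,81.676) → (303.611,88.899) → (304.595,81.093) → (299.804,68.520) → (290.074,61.441)

[4] `<polyline>` line segment, #ff0000→score S476 F2020: (154.051,71.326) → (38.258,119.991)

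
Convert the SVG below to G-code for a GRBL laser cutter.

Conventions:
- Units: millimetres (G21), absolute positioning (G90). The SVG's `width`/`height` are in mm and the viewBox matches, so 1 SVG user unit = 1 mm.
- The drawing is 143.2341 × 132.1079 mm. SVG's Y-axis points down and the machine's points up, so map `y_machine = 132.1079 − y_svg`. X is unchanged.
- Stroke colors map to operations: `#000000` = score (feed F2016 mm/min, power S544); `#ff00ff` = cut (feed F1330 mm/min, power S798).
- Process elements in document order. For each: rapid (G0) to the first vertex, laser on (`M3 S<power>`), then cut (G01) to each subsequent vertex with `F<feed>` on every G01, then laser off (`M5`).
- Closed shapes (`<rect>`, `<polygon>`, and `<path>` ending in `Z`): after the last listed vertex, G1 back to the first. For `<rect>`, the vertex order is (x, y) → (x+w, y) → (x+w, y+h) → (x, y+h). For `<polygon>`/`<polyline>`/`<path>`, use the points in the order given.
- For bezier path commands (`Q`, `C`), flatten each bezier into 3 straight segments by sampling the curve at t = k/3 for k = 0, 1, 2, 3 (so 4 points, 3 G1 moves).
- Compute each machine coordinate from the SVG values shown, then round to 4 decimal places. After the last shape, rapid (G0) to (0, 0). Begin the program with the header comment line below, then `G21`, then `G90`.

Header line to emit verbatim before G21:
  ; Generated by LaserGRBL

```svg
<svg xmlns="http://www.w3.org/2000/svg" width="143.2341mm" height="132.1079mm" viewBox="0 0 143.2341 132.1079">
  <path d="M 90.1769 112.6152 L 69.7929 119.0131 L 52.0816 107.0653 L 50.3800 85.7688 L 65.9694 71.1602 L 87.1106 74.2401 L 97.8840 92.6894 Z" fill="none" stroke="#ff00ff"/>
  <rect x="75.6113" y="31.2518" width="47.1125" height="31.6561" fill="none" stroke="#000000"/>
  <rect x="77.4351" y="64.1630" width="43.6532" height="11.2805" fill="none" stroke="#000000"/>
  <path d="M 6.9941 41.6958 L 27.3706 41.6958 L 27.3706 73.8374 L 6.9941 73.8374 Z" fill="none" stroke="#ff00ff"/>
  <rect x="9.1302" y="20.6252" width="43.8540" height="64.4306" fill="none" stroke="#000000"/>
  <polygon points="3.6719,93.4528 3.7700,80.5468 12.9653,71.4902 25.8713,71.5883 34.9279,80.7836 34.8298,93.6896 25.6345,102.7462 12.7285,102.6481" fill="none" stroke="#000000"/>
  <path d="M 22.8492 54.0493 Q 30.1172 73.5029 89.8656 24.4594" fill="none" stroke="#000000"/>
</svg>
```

Since the viewBox matches the mm dimensions, user units are millimetres directly. The only transform is the Y-flip y_m = 132.1079 − y_svg.

Shape 1 is a regular polygon drawn with `<path>`. Its stroke #ff00ff means cut at S798, F1330. After flipping Y the toolpath is (90.1769,19.4927) → (69.7929,13.0948) → (52.0816,25.0426) → (50.3800,46.3391) → (65.9694,60.9477) → (87.1106,57.8678) → (97.8840,39.4185) → (90.1769,19.4927), returning to the start.

Shape 2 is a rectangle drawn with `<rect>`. Its stroke #000000 means score at S544, F2016. After flipping Y the toolpath is (75.6113,100.8561) → (122.7238,100.8561) → (122.7238,69.2000) → (75.6113,69.2000) → (75.6113,100.8561), returning to the start.

Shape 3 is a rectangle drawn with `<rect>`. Its stroke #000000 means score at S544, F2016. After flipping Y the toolpath is (77.4351,67.9449) → (121.0883,67.9449) → (121.0883,56.6644) → (77.4351,56.6644) → (77.4351,67.9449), returning to the start.

Shape 4 is a rectangle drawn with `<path>`. Its stroke #ff00ff means cut at S798, F1330. After flipping Y the toolpath is (6.9941,90.4121) → (27.3706,90.4121) → (27.3706,58.2705) → (6.9941,58.2705) → (6.9941,90.4121), returning to the start.

Shape 5 is a rectangle drawn with `<rect>`. Its stroke #000000 means score at S544, F2016. After flipping Y the toolpath is (9.1302,111.4827) → (52.9842,111.4827) → (52.9842,47.0521) → (9.1302,47.0521) → (9.1302,111.4827), returning to the start.

Shape 6 is a regular polygon drawn with `<polygon>`. Its stroke #000000 means score at S544, F2016. After flipping Y the toolpath is (3.6719,38.6551) → (3.7700,51.5611) → (12.9653,60.6177) → (25.8713,60.5196) → (34.9279,51.3243) → (34.8298,38.4183) → (25.6345,29.3617) → (12.7285,29.4598) → (3.6719,38.6551), returning to the start.

Shape 7 is a quadratic bezier drawn with `<path>`. Its stroke #000000 means score at S544, F2016. After flipping Y the toolpath is (22.8492,78.0586) → (33.5257,72.7003) → (55.8645,82.5636) → (89.8656,107.6485).

; Generated by LaserGRBL
G21
G90
G0 X90.1769 Y19.4927
M3 S798
G01 X69.7929 Y13.0948 F1330
G01 X52.0816 Y25.0426 F1330
G01 X50.3800 Y46.3391 F1330
G01 X65.9694 Y60.9477 F1330
G01 X87.1106 Y57.8678 F1330
G01 X97.8840 Y39.4185 F1330
G01 X90.1769 Y19.4927 F1330
M5
G0 X75.6113 Y100.8561
M3 S544
G01 X122.7238 Y100.8561 F2016
G01 X122.7238 Y69.2000 F2016
G01 X75.6113 Y69.2000 F2016
G01 X75.6113 Y100.8561 F2016
M5
G0 X77.4351 Y67.9449
M3 S544
G01 X121.0883 Y67.9449 F2016
G01 X121.0883 Y56.6644 F2016
G01 X77.4351 Y56.6644 F2016
G01 X77.4351 Y67.9449 F2016
M5
G0 X6.9941 Y90.4121
M3 S798
G01 X27.3706 Y90.4121 F1330
G01 X27.3706 Y58.2705 F1330
G01 X6.9941 Y58.2705 F1330
G01 X6.9941 Y90.4121 F1330
M5
G0 X9.1302 Y111.4827
M3 S544
G01 X52.9842 Y111.4827 F2016
G01 X52.9842 Y47.0521 F2016
G01 X9.1302 Y47.0521 F2016
G01 X9.1302 Y111.4827 F2016
M5
G0 X3.6719 Y38.6551
M3 S544
G01 X3.7700 Y51.5611 F2016
G01 X12.9653 Y60.6177 F2016
G01 X25.8713 Y60.5196 F2016
G01 X34.9279 Y51.3243 F2016
G01 X34.8298 Y38.4183 F2016
G01 X25.6345 Y29.3617 F2016
G01 X12.7285 Y29.4598 F2016
G01 X3.6719 Y38.6551 F2016
M5
G0 X22.8492 Y78.0586
M3 S544
G01 X33.5257 Y72.7003 F2016
G01 X55.8645 Y82.5636 F2016
G01 X89.8656 Y107.6485 F2016
M5
G0 X0.0000 Y0.0000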